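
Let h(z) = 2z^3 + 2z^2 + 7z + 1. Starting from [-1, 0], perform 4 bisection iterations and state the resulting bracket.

m = -0.5, h(m) = -2.25 (−); new bracket [-0.5, 0]
m = -0.25, h(m) = -0.65625 (−); new bracket [-0.25, 0]
m = -0.125, h(m) = 0.152344 (+); new bracket [-0.25, -0.125]
m = -0.1875, h(m) = -0.2554 (−); new bracket [-0.1875, -0.125]

[-0.1875, -0.125]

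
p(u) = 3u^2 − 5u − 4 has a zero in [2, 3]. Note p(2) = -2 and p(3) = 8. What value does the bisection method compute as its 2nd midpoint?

u = 2.5 gives p = 2.25, positive; keep [2, 2.5]
u = 2.25 gives p = -0.0625, negative; keep [2.25, 2.5]

2.25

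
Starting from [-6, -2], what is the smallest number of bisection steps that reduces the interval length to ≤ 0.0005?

13

Width after n steps is 4/2^n. Need 2^n ≥ 4/0.0005 = 8000.
2^12 = 4096 < 8000 ≤ 2^13 = 8192, so n = 13.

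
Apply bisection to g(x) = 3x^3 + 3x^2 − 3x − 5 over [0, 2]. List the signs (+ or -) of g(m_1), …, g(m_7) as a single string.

-++-++-

x = 1 gives g = -2, negative; keep [1, 2]
x = 1.5 gives g = 7.375, positive; keep [1, 1.5]
x = 1.25 gives g = 1.796875, positive; keep [1, 1.25]
x = 1.125 gives g = -0.3066, negative; keep [1.125, 1.25]
x = 1.1875 gives g = 0.6917, positive; keep [1.125, 1.1875]
x = 1.15625 gives g = 0.1794, positive; keep [1.125, 1.15625]
x = 1.140625 gives g = -0.0669, negative; keep [1.140625, 1.15625]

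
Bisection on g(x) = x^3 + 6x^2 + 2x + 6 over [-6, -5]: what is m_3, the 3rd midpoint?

x = -5.5 gives g = 10.125, positive; keep [-6, -5.5]
x = -5.75 gives g = 2.765625, positive; keep [-6, -5.75]
x = -5.875 gives g = -1.435547, negative; keep [-5.875, -5.75]

-5.875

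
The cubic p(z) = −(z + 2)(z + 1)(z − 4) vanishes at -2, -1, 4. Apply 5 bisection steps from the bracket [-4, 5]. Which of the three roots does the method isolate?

4

z = 0.5 gives p = 13.125, positive; keep [0.5, 5]
z = 2.75 gives p = 22.265625, positive; keep [2.75, 5]
z = 3.875 gives p = 3.580078, positive; keep [3.875, 5]
z = 4.4375 gives p = -15.3142, negative; keep [3.875, 4.4375]
z = 4.15625 gives p = -4.9599, negative; keep [3.875, 4.15625]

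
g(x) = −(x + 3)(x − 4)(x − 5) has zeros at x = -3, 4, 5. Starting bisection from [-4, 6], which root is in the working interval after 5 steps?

midpoint 1: g = -48 < 0 → [-4, 1]
midpoint -1.5: g = -53.625 < 0 → [-4, -1.5]
midpoint -2.75: g = -13.078125 < 0 → [-4, -2.75]
midpoint -3.375: g = 23.1621 > 0 → [-3.375, -2.75]
midpoint -3.0625: g = 3.5588 > 0 → [-3.0625, -2.75]

-3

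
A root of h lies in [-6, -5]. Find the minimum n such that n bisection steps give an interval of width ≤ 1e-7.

24

Width after n steps is 1/2^n. Need 2^n ≥ 1/1e-7 = 10000000.
2^23 = 8388608 < 10000000 ≤ 2^24 = 16777216, so n = 24.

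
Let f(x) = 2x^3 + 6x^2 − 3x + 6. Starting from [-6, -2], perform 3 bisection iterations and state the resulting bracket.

m = -4, f(m) = -14 (−); new bracket [-4, -2]
m = -3, f(m) = 15 (+); new bracket [-4, -3]
m = -3.5, f(m) = 4.25 (+); new bracket [-4, -3.5]

[-4, -3.5]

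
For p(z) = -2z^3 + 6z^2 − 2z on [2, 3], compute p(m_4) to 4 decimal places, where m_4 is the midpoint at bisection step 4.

midpoint 2.5: p = 1.25 > 0 → [2.5, 3]
midpoint 2.75: p = -1.71875 < 0 → [2.5, 2.75]
midpoint 2.625: p = -0.082031 < 0 → [2.5, 2.625]
midpoint 2.5625: p = 0.6206 > 0 → [2.5625, 2.625]

0.6206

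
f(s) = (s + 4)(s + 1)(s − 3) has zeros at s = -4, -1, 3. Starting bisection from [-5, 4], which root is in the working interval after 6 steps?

m = -0.5, f(m) = -6.125 (−); new bracket [-0.5, 4]
m = 1.75, f(m) = -19.765625 (−); new bracket [1.75, 4]
m = 2.875, f(m) = -3.330078 (−); new bracket [2.875, 4]
m = 3.4375, f(m) = 14.4392 (+); new bracket [2.875, 3.4375]
m = 3.15625, f(m) = 4.6474 (+); new bracket [2.875, 3.15625]
m = 3.015625, f(m) = 0.4402 (+); new bracket [2.875, 3.015625]

3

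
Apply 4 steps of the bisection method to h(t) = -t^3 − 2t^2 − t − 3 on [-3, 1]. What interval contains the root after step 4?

midpoint -1: h = -3 < 0 → [-3, -1]
midpoint -2: h = -1 < 0 → [-3, -2]
midpoint -2.5: h = 2.625 > 0 → [-2.5, -2]
midpoint -2.25: h = 0.5156 > 0 → [-2.25, -2]

[-2.25, -2]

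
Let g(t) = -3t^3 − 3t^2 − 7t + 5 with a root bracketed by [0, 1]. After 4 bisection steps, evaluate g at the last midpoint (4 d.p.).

m = 0.5, g(m) = 0.375 (+); new bracket [0.5, 1]
m = 0.75, g(m) = -3.203125 (−); new bracket [0.5, 0.75]
m = 0.625, g(m) = -1.279297 (−); new bracket [0.5, 0.625]
m = 0.5625, g(m) = -0.4207 (−); new bracket [0.5, 0.5625]

-0.4207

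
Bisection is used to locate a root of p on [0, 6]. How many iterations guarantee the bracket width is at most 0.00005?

17

Width after n steps is 6/2^n. Need 2^n ≥ 6/0.00005 = 120000.
2^16 = 65536 < 120000 ≤ 2^17 = 131072, so n = 17.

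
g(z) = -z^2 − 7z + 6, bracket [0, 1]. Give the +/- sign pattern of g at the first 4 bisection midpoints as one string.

g(0.5) = 2.25 > 0, so the root lies in [0.5, 1]
g(0.75) = 0.1875 > 0, so the root lies in [0.75, 1]
g(0.875) = -0.890625 < 0, so the root lies in [0.75, 0.875]
g(0.8125) = -0.3477 < 0, so the root lies in [0.75, 0.8125]

++--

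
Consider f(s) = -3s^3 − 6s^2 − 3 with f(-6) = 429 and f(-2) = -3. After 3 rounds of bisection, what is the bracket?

midpoint -4: f = 93 > 0 → [-4, -2]
midpoint -3: f = 24 > 0 → [-3, -2]
midpoint -2.5: f = 6.375 > 0 → [-2.5, -2]

[-2.5, -2]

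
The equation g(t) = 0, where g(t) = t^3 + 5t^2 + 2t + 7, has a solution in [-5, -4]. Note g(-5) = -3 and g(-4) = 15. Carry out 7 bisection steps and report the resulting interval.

midpoint -4.5: g = 8.125 > 0 → [-5, -4.5]
midpoint -4.75: g = 3.140625 > 0 → [-5, -4.75]
midpoint -4.875: g = 0.220703 > 0 → [-5, -4.875]
midpoint -4.9375: g = -1.3513 < 0 → [-4.9375, -4.875]
midpoint -4.90625: g = -0.5558 < 0 → [-4.90625, -4.875]
midpoint -4.890625: g = -0.1652 < 0 → [-4.890625, -4.875]
midpoint -4.8828125: g = 0.0283 > 0 → [-4.890625, -4.8828125]

[-4.890625, -4.8828125]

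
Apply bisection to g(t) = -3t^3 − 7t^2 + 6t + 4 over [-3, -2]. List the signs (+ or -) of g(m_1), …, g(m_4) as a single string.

--+-

midpoint -2.5: g = -7.875 < 0 → [-3, -2.5]
midpoint -2.75: g = -3.046875 < 0 → [-3, -2.75]
midpoint -2.875: g = 0.181641 > 0 → [-2.875, -2.75]
midpoint -2.8125: g = -1.5042 < 0 → [-2.875, -2.8125]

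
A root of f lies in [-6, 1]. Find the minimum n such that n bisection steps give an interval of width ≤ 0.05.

Width after n steps is 7/2^n. Need 2^n ≥ 7/0.05 = 140.
2^7 = 128 < 140 ≤ 2^8 = 256, so n = 8.

8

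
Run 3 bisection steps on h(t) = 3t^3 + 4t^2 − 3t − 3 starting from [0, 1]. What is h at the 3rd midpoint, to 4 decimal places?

h(0.5) = -3.125 < 0, so the root lies in [0.5, 1]
h(0.75) = -1.734375 < 0, so the root lies in [0.75, 1]
h(0.875) = -0.552734 < 0, so the root lies in [0.875, 1]

-0.5527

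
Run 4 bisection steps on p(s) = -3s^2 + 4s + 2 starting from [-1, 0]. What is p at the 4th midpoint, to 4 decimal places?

p(-0.5) = -0.75 < 0, so the root lies in [-0.5, 0]
p(-0.25) = 0.8125 > 0, so the root lies in [-0.5, -0.25]
p(-0.375) = 0.078125 > 0, so the root lies in [-0.5, -0.375]
p(-0.4375) = -0.3242 < 0, so the root lies in [-0.4375, -0.375]

-0.3242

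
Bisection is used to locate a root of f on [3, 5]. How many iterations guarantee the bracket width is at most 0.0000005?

22

Width after n steps is 2/2^n. Need 2^n ≥ 2/0.0000005 = 4000000.
2^21 = 2097152 < 4000000 ≤ 2^22 = 4194304, so n = 22.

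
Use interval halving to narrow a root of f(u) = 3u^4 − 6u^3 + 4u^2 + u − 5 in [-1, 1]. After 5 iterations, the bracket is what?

[-0.8125, -0.75]

u = 0 gives f = -5, negative; keep [-1, 0]
u = -0.5 gives f = -3.5625, negative; keep [-1, -0.5]
u = -0.75 gives f = -0.019531, negative; keep [-1, -0.75]
u = -0.875 gives f = 2.9656, positive; keep [-0.875, -0.75]
u = -0.8125 gives f = 1.3538, positive; keep [-0.8125, -0.75]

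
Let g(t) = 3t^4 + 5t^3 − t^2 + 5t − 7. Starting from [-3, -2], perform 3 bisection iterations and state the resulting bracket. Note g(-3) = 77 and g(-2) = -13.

[-2.375, -2.25]

m = -2.5, g(m) = 13.3125 (+); new bracket [-2.5, -2]
m = -2.25, g(m) = -3.378906 (−); new bracket [-2.5, -2.25]
m = -2.375, g(m) = 3.951904 (+); new bracket [-2.375, -2.25]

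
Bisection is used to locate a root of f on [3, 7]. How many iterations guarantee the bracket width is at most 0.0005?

13

Width after n steps is 4/2^n. Need 2^n ≥ 4/0.0005 = 8000.
2^12 = 4096 < 8000 ≤ 2^13 = 8192, so n = 13.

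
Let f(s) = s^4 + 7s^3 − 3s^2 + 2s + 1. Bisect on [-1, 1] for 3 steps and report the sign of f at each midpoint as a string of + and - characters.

+-+

f(0) = 1 > 0, so the root lies in [-1, 0]
f(-0.5) = -1.5625 < 0, so the root lies in [-0.5, 0]
f(-0.25) = 0.207031 > 0, so the root lies in [-0.5, -0.25]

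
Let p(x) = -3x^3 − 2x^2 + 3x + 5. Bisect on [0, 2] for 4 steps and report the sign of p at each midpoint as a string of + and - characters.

+--+

m = 1, p(m) = 3 (+); new bracket [1, 2]
m = 1.5, p(m) = -5.125 (−); new bracket [1, 1.5]
m = 1.25, p(m) = -0.234375 (−); new bracket [1, 1.25]
m = 1.125, p(m) = 1.5723 (+); new bracket [1.125, 1.25]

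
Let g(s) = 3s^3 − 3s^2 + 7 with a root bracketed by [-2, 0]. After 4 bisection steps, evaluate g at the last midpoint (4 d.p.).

m = -1, g(m) = 1 (+); new bracket [-2, -1]
m = -1.5, g(m) = -9.875 (−); new bracket [-1.5, -1]
m = -1.25, g(m) = -3.546875 (−); new bracket [-1.25, -1]
m = -1.125, g(m) = -1.0684 (−); new bracket [-1.125, -1]

-1.0684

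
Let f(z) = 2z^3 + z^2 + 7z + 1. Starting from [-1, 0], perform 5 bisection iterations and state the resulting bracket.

[-0.15625, -0.125]

m = -0.5, f(m) = -2.5 (−); new bracket [-0.5, 0]
m = -0.25, f(m) = -0.71875 (−); new bracket [-0.25, 0]
m = -0.125, f(m) = 0.136719 (+); new bracket [-0.25, -0.125]
m = -0.1875, f(m) = -0.2905 (−); new bracket [-0.1875, -0.125]
m = -0.15625, f(m) = -0.077 (−); new bracket [-0.15625, -0.125]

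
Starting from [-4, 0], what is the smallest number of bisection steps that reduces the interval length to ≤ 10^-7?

Width after n steps is 4/2^n. Need 2^n ≥ 4/10^-7 = 40000000.
2^25 = 33554432 < 40000000 ≤ 2^26 = 67108864, so n = 26.

26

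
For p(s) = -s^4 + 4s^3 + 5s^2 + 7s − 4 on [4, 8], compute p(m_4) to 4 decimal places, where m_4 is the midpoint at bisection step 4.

s = 6 gives p = -214, negative; keep [4, 6]
s = 5 gives p = 31, positive; keep [5, 6]
s = 5.5 gives p = -63.8125, negative; keep [5, 5.5]
s = 5.25 gives p = -10.3164, negative; keep [5, 5.25]

-10.3164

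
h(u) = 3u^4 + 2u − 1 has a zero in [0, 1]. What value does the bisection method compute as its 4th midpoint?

u = 0.5 gives h = 0.1875, positive; keep [0, 0.5]
u = 0.25 gives h = -0.488281, negative; keep [0.25, 0.5]
u = 0.375 gives h = -0.190674, negative; keep [0.375, 0.5]
u = 0.4375 gives h = -0.0151, negative; keep [0.4375, 0.5]

0.4375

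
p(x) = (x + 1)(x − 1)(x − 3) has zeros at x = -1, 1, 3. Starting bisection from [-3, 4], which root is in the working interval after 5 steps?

p(0.5) = 1.875 > 0, so the root lies in [-3, 0.5]
p(-1.25) = -2.390625 < 0, so the root lies in [-1.25, 0.5]
p(-0.375) = 2.900391 > 0, so the root lies in [-1.25, -0.375]
p(-0.8125) = 1.2957 > 0, so the root lies in [-1.25, -0.8125]
p(-1.03125) = -0.2559 < 0, so the root lies in [-1.03125, -0.8125]

-1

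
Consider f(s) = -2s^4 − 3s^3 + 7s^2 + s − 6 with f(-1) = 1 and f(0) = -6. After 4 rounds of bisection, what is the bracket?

[-0.9375, -0.875]

m = -0.5, f(m) = -4.5 (−); new bracket [-1, -0.5]
m = -0.75, f(m) = -2.179688 (−); new bracket [-1, -0.75]
m = -0.875, f(m) = -0.678223 (−); new bracket [-1, -0.875]
m = -0.9375, f(m) = 0.1418 (+); new bracket [-0.9375, -0.875]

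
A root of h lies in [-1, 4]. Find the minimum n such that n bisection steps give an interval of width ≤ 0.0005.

14

Width after n steps is 5/2^n. Need 2^n ≥ 5/0.0005 = 10000.
2^13 = 8192 < 10000 ≤ 2^14 = 16384, so n = 14.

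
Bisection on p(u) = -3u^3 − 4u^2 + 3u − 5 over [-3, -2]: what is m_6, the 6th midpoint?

midpoint -2.5: p = 9.375 > 0 → [-2.5, -2]
midpoint -2.25: p = 2.171875 > 0 → [-2.25, -2]
midpoint -2.125: p = -0.650391 < 0 → [-2.25, -2.125]
midpoint -2.1875: p = 0.6995 > 0 → [-2.1875, -2.125]
midpoint -2.15625: p = 0.0095 > 0 → [-2.15625, -2.125]
midpoint -2.140625: p = -0.3242 < 0 → [-2.15625, -2.140625]

-2.140625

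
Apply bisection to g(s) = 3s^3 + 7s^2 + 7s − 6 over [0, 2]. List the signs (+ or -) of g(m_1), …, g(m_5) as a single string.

m = 1, g(m) = 11 (+); new bracket [0, 1]
m = 0.5, g(m) = -0.375 (−); new bracket [0.5, 1]
m = 0.75, g(m) = 4.453125 (+); new bracket [0.5, 0.75]
m = 0.625, g(m) = 1.8418 (+); new bracket [0.5, 0.625]
m = 0.5625, g(m) = 0.6863 (+); new bracket [0.5, 0.5625]

+-+++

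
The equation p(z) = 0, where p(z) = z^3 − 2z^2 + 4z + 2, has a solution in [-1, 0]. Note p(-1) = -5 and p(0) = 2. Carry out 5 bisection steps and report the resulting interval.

midpoint -0.5: p = -0.625 < 0 → [-0.5, 0]
midpoint -0.25: p = 0.859375 > 0 → [-0.5, -0.25]
midpoint -0.375: p = 0.166016 > 0 → [-0.5, -0.375]
midpoint -0.4375: p = -0.2166 < 0 → [-0.4375, -0.375]
midpoint -0.40625: p = -0.0221 < 0 → [-0.40625, -0.375]

[-0.40625, -0.375]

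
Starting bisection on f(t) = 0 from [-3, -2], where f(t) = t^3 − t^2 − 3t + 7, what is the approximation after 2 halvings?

-2.25

f(-2.5) = -7.375 < 0, so the root lies in [-2.5, -2]
f(-2.25) = -2.703125 < 0, so the root lies in [-2.25, -2]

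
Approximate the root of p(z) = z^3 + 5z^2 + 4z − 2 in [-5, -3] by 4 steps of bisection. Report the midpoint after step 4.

m = -4, p(m) = -2 (−); new bracket [-4, -3]
m = -3.5, p(m) = 2.375 (+); new bracket [-4, -3.5]
m = -3.75, p(m) = 0.578125 (+); new bracket [-4, -3.75]
m = -3.875, p(m) = -0.6074 (−); new bracket [-3.875, -3.75]

-3.875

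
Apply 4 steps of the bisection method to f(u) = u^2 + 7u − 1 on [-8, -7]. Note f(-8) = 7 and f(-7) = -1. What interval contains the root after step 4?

f(-7.5) = 2.75 > 0, so the root lies in [-7.5, -7]
f(-7.25) = 0.8125 > 0, so the root lies in [-7.25, -7]
f(-7.125) = -0.109375 < 0, so the root lies in [-7.25, -7.125]
f(-7.1875) = 0.3477 > 0, so the root lies in [-7.1875, -7.125]

[-7.1875, -7.125]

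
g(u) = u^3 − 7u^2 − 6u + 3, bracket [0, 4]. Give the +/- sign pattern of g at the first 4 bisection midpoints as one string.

g(2) = -29 < 0, so the root lies in [0, 2]
g(1) = -9 < 0, so the root lies in [0, 1]
g(0.5) = -1.625 < 0, so the root lies in [0, 0.5]
g(0.25) = 1.0781 > 0, so the root lies in [0.25, 0.5]

---+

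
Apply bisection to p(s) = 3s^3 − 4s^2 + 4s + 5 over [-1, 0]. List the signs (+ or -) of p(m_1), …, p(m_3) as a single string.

+-+

s = -0.5 gives p = 1.625, positive; keep [-1, -0.5]
s = -0.75 gives p = -1.515625, negative; keep [-0.75, -0.5]
s = -0.625 gives p = 0.205078, positive; keep [-0.75, -0.625]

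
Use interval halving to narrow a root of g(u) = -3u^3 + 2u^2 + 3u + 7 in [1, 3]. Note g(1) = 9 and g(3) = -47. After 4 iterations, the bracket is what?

[1.75, 1.875]

g(2) = -3 < 0, so the root lies in [1, 2]
g(1.5) = 5.875 > 0, so the root lies in [1.5, 2]
g(1.75) = 2.296875 > 0, so the root lies in [1.75, 2]
g(1.875) = -0.1191 < 0, so the root lies in [1.75, 1.875]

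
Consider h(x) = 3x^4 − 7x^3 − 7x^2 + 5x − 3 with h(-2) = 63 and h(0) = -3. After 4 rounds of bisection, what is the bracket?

[-1.25, -1.125]

x = -1 gives h = -5, negative; keep [-2, -1]
x = -1.5 gives h = 12.5625, positive; keep [-1.5, -1]
x = -1.25 gives h = 0.808594, positive; keep [-1.25, -1]
x = -1.125 gives h = -2.7122, negative; keep [-1.25, -1.125]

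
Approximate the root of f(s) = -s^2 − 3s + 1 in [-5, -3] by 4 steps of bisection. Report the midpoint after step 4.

midpoint -4: f = -3 < 0 → [-4, -3]
midpoint -3.5: f = -0.75 < 0 → [-3.5, -3]
midpoint -3.25: f = 0.1875 > 0 → [-3.5, -3.25]
midpoint -3.375: f = -0.2656 < 0 → [-3.375, -3.25]

-3.375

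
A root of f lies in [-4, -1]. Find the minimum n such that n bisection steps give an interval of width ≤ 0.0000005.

Width after n steps is 3/2^n. Need 2^n ≥ 3/0.0000005 = 6000000.
2^22 = 4194304 < 6000000 ≤ 2^23 = 8388608, so n = 23.

23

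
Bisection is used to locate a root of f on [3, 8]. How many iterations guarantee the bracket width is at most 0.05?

Width after n steps is 5/2^n. Need 2^n ≥ 5/0.05 = 100.
2^6 = 64 < 100 ≤ 2^7 = 128, so n = 7.

7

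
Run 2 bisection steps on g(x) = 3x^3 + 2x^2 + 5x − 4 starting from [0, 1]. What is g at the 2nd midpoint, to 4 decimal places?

m = 0.5, g(m) = -0.625 (−); new bracket [0.5, 1]
m = 0.75, g(m) = 2.140625 (+); new bracket [0.5, 0.75]

2.1406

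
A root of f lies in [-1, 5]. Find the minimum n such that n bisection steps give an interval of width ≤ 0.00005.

17

Width after n steps is 6/2^n. Need 2^n ≥ 6/0.00005 = 120000.
2^16 = 65536 < 120000 ≤ 2^17 = 131072, so n = 17.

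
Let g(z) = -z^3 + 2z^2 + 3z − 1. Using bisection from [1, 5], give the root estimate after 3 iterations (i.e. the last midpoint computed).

2.5

m = 3, g(m) = -1 (−); new bracket [1, 3]
m = 2, g(m) = 5 (+); new bracket [2, 3]
m = 2.5, g(m) = 3.375 (+); new bracket [2.5, 3]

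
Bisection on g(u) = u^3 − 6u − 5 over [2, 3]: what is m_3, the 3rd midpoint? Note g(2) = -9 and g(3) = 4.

2.875

g(2.5) = -4.375 < 0, so the root lies in [2.5, 3]
g(2.75) = -0.703125 < 0, so the root lies in [2.75, 3]
g(2.875) = 1.513672 > 0, so the root lies in [2.75, 2.875]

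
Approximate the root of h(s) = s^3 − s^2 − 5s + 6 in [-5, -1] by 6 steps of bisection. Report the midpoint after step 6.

-2.3125

midpoint -3: h = -15 < 0 → [-3, -1]
midpoint -2: h = 4 > 0 → [-3, -2]
midpoint -2.5: h = -3.375 < 0 → [-2.5, -2]
midpoint -2.25: h = 0.7969 > 0 → [-2.5, -2.25]
midpoint -2.375: h = -1.1621 < 0 → [-2.375, -2.25]
midpoint -2.3125: h = -0.1516 < 0 → [-2.3125, -2.25]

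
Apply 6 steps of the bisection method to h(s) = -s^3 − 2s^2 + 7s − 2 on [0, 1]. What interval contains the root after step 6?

[0.3125, 0.328125]

h(0.5) = 0.875 > 0, so the root lies in [0, 0.5]
h(0.25) = -0.390625 < 0, so the root lies in [0.25, 0.5]
h(0.375) = 0.291016 > 0, so the root lies in [0.25, 0.375]
h(0.3125) = -0.0383 < 0, so the root lies in [0.3125, 0.375]
h(0.34375) = 0.1293 > 0, so the root lies in [0.3125, 0.34375]
h(0.328125) = 0.0462 > 0, so the root lies in [0.3125, 0.328125]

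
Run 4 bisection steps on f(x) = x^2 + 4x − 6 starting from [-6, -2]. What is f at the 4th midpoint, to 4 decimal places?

m = -4, f(m) = -6 (−); new bracket [-6, -4]
m = -5, f(m) = -1 (−); new bracket [-6, -5]
m = -5.5, f(m) = 2.25 (+); new bracket [-5.5, -5]
m = -5.25, f(m) = 0.5625 (+); new bracket [-5.25, -5]

0.5625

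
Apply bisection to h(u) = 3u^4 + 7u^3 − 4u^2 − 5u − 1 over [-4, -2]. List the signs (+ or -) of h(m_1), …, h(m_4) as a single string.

+-++

u = -3 gives h = 32, positive; keep [-3, -2]
u = -2.5 gives h = -5.6875, negative; keep [-3, -2.5]
u = -2.75 gives h = 8.496094, positive; keep [-2.75, -2.5]
u = -2.625 gives h = 0.3894, positive; keep [-2.625, -2.5]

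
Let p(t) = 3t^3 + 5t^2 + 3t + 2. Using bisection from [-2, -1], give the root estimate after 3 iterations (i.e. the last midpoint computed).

-1.375

m = -1.5, p(m) = -1.375 (−); new bracket [-1.5, -1]
m = -1.25, p(m) = 0.203125 (+); new bracket [-1.5, -1.25]
m = -1.375, p(m) = -0.470703 (−); new bracket [-1.375, -1.25]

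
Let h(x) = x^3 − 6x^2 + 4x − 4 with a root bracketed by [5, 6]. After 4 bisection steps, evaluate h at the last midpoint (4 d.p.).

h(5.5) = 2.875 > 0, so the root lies in [5, 5.5]
h(5.25) = -3.671875 < 0, so the root lies in [5.25, 5.5]
h(5.375) = -0.556641 < 0, so the root lies in [5.375, 5.5]
h(5.4375) = 1.1189 > 0, so the root lies in [5.375, 5.4375]

1.1189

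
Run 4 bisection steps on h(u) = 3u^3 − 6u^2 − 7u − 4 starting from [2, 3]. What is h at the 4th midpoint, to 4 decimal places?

u = 2.5 gives h = -12.125, negative; keep [2.5, 3]
u = 2.75 gives h = -6.234375, negative; keep [2.75, 3]
u = 2.875 gives h = -2.427734, negative; keep [2.875, 3]
u = 2.9375 gives h = -0.2937, negative; keep [2.9375, 3]

-0.2937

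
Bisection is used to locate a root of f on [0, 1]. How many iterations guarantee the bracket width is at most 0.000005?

Width after n steps is 1/2^n. Need 2^n ≥ 1/0.000005 = 200000.
2^17 = 131072 < 200000 ≤ 2^18 = 262144, so n = 18.

18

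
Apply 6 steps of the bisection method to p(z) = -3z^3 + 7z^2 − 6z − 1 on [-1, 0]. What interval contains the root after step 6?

m = -0.5, p(m) = 4.125 (+); new bracket [-0.5, 0]
m = -0.25, p(m) = 0.984375 (+); new bracket [-0.25, 0]
m = -0.125, p(m) = -0.134766 (−); new bracket [-0.25, -0.125]
m = -0.1875, p(m) = 0.3909 (+); new bracket [-0.1875, -0.125]
m = -0.15625, p(m) = 0.1198 (+); new bracket [-0.15625, -0.125]
m = -0.140625, p(m) = -0.0095 (−); new bracket [-0.15625, -0.140625]

[-0.15625, -0.140625]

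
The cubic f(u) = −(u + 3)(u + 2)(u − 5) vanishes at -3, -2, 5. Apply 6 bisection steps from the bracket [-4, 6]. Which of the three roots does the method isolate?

5

midpoint 1: f = 48 > 0 → [1, 6]
midpoint 3.5: f = 53.625 > 0 → [3.5, 6]
midpoint 4.75: f = 13.078125 > 0 → [4.75, 6]
midpoint 5.375: f = -23.1621 < 0 → [4.75, 5.375]
midpoint 5.0625: f = -3.5588 < 0 → [4.75, 5.0625]
midpoint 4.90625: f = 5.119 > 0 → [4.90625, 5.0625]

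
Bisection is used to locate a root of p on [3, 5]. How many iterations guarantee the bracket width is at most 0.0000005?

Width after n steps is 2/2^n. Need 2^n ≥ 2/0.0000005 = 4000000.
2^21 = 2097152 < 4000000 ≤ 2^22 = 4194304, so n = 22.

22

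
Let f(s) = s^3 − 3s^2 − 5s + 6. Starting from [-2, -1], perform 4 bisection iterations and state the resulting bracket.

s = -1.5 gives f = 3.375, positive; keep [-2, -1.5]
s = -1.75 gives f = 0.203125, positive; keep [-2, -1.75]
s = -1.875 gives f = -1.763672, negative; keep [-1.875, -1.75]
s = -1.8125 gives f = -0.7473, negative; keep [-1.8125, -1.75]

[-1.8125, -1.75]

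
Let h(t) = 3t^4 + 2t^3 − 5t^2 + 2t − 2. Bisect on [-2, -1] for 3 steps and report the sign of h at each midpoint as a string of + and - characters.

h(-1.5) = -7.8125 < 0, so the root lies in [-2, -1.5]
h(-1.75) = -3.394531 < 0, so the root lies in [-2, -1.75]
h(-1.875) = 0.567139 > 0, so the root lies in [-1.875, -1.75]

--+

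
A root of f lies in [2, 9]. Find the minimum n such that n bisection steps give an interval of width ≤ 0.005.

11

Width after n steps is 7/2^n. Need 2^n ≥ 7/0.005 = 1400.
2^10 = 1024 < 1400 ≤ 2^11 = 2048, so n = 11.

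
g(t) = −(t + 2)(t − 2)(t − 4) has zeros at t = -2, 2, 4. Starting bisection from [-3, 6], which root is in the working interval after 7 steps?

t = 1.5 gives g = -4.375, negative; keep [-3, 1.5]
t = -0.75 gives g = -16.328125, negative; keep [-3, -0.75]
t = -1.875 gives g = -2.845703, negative; keep [-3, -1.875]
t = -2.4375 gives g = 12.4978, positive; keep [-2.4375, -1.875]
t = -2.15625 gives g = 3.998, positive; keep [-2.15625, -1.875]
t = -2.015625 gives g = 0.3774, positive; keep [-2.015625, -1.875]
t = -1.9453125 gives g = -1.2828, negative; keep [-2.015625, -1.9453125]

-2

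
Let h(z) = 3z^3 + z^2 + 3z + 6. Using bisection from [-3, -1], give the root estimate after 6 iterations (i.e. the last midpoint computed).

-1.09375

m = -2, h(m) = -20 (−); new bracket [-2, -1]
m = -1.5, h(m) = -6.375 (−); new bracket [-1.5, -1]
m = -1.25, h(m) = -2.046875 (−); new bracket [-1.25, -1]
m = -1.125, h(m) = -0.3809 (−); new bracket [-1.125, -1]
m = -1.0625, h(m) = 0.343 (+); new bracket [-1.125, -1.0625]
m = -1.09375, h(m) = -0.0103 (−); new bracket [-1.09375, -1.0625]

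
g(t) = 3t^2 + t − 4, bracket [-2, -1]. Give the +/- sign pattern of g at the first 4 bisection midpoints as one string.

m = -1.5, g(m) = 1.25 (+); new bracket [-1.5, -1]
m = -1.25, g(m) = -0.5625 (−); new bracket [-1.5, -1.25]
m = -1.375, g(m) = 0.296875 (+); new bracket [-1.375, -1.25]
m = -1.3125, g(m) = -0.1445 (−); new bracket [-1.375, -1.3125]

+-+-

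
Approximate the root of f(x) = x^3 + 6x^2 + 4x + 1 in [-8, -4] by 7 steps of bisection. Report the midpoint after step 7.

-5.28125

midpoint -6: f = -23 < 0 → [-6, -4]
midpoint -5: f = 6 > 0 → [-6, -5]
midpoint -5.5: f = -5.875 < 0 → [-5.5, -5]
midpoint -5.25: f = 0.6719 > 0 → [-5.5, -5.25]
midpoint -5.375: f = -2.4434 < 0 → [-5.375, -5.25]
midpoint -5.3125: f = -0.8469 < 0 → [-5.3125, -5.25]
midpoint -5.28125: f = -0.0779 < 0 → [-5.28125, -5.25]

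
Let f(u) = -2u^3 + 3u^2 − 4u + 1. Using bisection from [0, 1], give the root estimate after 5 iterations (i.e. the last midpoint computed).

midpoint 0.5: f = -0.5 < 0 → [0, 0.5]
midpoint 0.25: f = 0.15625 > 0 → [0.25, 0.5]
midpoint 0.375: f = -0.183594 < 0 → [0.25, 0.375]
midpoint 0.3125: f = -0.0181 < 0 → [0.25, 0.3125]
midpoint 0.28125: f = 0.0678 > 0 → [0.28125, 0.3125]

0.28125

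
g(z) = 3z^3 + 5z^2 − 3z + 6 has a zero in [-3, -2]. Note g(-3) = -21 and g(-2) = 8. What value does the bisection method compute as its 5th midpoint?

z = -2.5 gives g = -2.125, negative; keep [-2.5, -2]
z = -2.25 gives g = 3.890625, positive; keep [-2.5, -2.25]
z = -2.375 gives g = 1.138672, positive; keep [-2.5, -2.375]
z = -2.4375 gives g = -0.427, negative; keep [-2.4375, -2.375]
z = -2.40625 gives g = 0.3721, positive; keep [-2.4375, -2.40625]

-2.40625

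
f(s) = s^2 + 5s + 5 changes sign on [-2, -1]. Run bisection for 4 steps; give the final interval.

[-1.4375, -1.375]

m = -1.5, f(m) = -0.25 (−); new bracket [-1.5, -1]
m = -1.25, f(m) = 0.3125 (+); new bracket [-1.5, -1.25]
m = -1.375, f(m) = 0.015625 (+); new bracket [-1.5, -1.375]
m = -1.4375, f(m) = -0.1211 (−); new bracket [-1.4375, -1.375]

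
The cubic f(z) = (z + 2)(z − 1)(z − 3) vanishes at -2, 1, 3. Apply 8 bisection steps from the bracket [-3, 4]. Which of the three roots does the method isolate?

z = 0.5 gives f = 3.125, positive; keep [-3, 0.5]
z = -1.25 gives f = 7.171875, positive; keep [-3, -1.25]
z = -2.125 gives f = -2.001953, negative; keep [-2.125, -1.25]
z = -1.6875 gives f = 3.9368, positive; keep [-2.125, -1.6875]
z = -1.90625 gives f = 1.3368, positive; keep [-2.125, -1.90625]
z = -2.015625 gives f = -0.2363, negative; keep [-2.015625, -1.90625]
z = -1.9609375 gives f = 0.5738, positive; keep [-2.015625, -1.9609375]
z = -1.98828125 gives f = 0.1747, positive; keep [-2.015625, -1.98828125]

-2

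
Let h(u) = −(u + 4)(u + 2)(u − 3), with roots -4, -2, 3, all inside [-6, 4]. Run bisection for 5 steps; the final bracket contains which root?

3

midpoint -1: h = 12 > 0 → [-1, 4]
midpoint 1.5: h = 28.875 > 0 → [1.5, 4]
midpoint 2.75: h = 8.015625 > 0 → [2.75, 4]
midpoint 3.375: h = -14.8652 < 0 → [2.75, 3.375]
midpoint 3.0625: h = -2.2346 < 0 → [2.75, 3.0625]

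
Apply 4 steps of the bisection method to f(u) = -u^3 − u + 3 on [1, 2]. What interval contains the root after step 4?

[1.1875, 1.25]

f(1.5) = -1.875 < 0, so the root lies in [1, 1.5]
f(1.25) = -0.203125 < 0, so the root lies in [1, 1.25]
f(1.125) = 0.451172 > 0, so the root lies in [1.125, 1.25]
f(1.1875) = 0.1379 > 0, so the root lies in [1.1875, 1.25]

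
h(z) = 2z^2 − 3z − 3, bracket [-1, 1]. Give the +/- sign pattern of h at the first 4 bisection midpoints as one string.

z = 0 gives h = -3, negative; keep [-1, 0]
z = -0.5 gives h = -1, negative; keep [-1, -0.5]
z = -0.75 gives h = 0.375, positive; keep [-0.75, -0.5]
z = -0.625 gives h = -0.3438, negative; keep [-0.75, -0.625]

--+-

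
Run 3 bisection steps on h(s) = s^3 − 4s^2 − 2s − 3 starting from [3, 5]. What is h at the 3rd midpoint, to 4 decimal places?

4.4219

midpoint 4: h = -11 < 0 → [4, 5]
midpoint 4.5: h = -1.875 < 0 → [4.5, 5]
midpoint 4.75: h = 4.421875 > 0 → [4.5, 4.75]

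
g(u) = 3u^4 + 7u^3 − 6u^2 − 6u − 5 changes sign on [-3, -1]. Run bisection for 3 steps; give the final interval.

[-3, -2.75]

m = -2, g(m) = -25 (−); new bracket [-3, -2]
m = -2.5, g(m) = -19.6875 (−); new bracket [-3, -2.5]
m = -2.75, g(m) = -7.878906 (−); new bracket [-3, -2.75]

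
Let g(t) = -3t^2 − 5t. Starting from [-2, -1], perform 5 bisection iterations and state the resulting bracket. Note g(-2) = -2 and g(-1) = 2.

[-1.6875, -1.65625]

midpoint -1.5: g = 0.75 > 0 → [-2, -1.5]
midpoint -1.75: g = -0.4375 < 0 → [-1.75, -1.5]
midpoint -1.625: g = 0.203125 > 0 → [-1.75, -1.625]
midpoint -1.6875: g = -0.1055 < 0 → [-1.6875, -1.625]
midpoint -1.65625: g = 0.0518 > 0 → [-1.6875, -1.65625]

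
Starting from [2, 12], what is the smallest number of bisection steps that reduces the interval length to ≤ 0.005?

11

Width after n steps is 10/2^n. Need 2^n ≥ 10/0.005 = 2000.
2^10 = 1024 < 2000 ≤ 2^11 = 2048, so n = 11.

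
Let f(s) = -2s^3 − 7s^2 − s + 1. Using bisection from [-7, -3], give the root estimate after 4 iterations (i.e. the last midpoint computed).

-3.25

f(-5) = 81 > 0, so the root lies in [-5, -3]
f(-4) = 21 > 0, so the root lies in [-4, -3]
f(-3.5) = 4.5 > 0, so the root lies in [-3.5, -3]
f(-3.25) = -1.0312 < 0, so the root lies in [-3.5, -3.25]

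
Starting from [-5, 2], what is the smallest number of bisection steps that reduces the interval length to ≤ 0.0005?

14

Width after n steps is 7/2^n. Need 2^n ≥ 7/0.0005 = 14000.
2^13 = 8192 < 14000 ≤ 2^14 = 16384, so n = 14.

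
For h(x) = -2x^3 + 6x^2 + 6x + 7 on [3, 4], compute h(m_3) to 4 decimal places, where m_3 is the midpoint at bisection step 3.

midpoint 3.5: h = 15.75 > 0 → [3.5, 4]
midpoint 3.75: h = 8.40625 > 0 → [3.75, 4]
midpoint 3.875: h = 3.972656 > 0 → [3.875, 4]

3.9727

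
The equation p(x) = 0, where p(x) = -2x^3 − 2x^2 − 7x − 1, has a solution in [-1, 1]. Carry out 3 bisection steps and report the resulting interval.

[-0.25, 0]

midpoint 0: p = -1 < 0 → [-1, 0]
midpoint -0.5: p = 2.25 > 0 → [-0.5, 0]
midpoint -0.25: p = 0.65625 > 0 → [-0.25, 0]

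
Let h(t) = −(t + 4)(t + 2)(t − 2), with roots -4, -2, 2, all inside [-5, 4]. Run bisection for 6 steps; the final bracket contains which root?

t = -0.5 gives h = 13.125, positive; keep [-0.5, 4]
t = 1.75 gives h = 5.390625, positive; keep [1.75, 4]
t = 2.875 gives h = -29.326172, negative; keep [1.75, 2.875]
t = 2.3125 gives h = -8.5071, negative; keep [1.75, 2.3125]
t = 2.03125 gives h = -0.7598, negative; keep [1.75, 2.03125]
t = 1.890625 gives h = 2.5067, positive; keep [1.890625, 2.03125]

2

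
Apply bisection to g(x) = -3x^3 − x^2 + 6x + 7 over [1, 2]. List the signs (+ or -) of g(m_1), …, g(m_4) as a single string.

+-+-

x = 1.5 gives g = 3.625, positive; keep [1.5, 2]
x = 1.75 gives g = -1.640625, negative; keep [1.5, 1.75]
x = 1.625 gives g = 1.236328, positive; keep [1.625, 1.75]
x = 1.6875 gives g = -0.1389, negative; keep [1.625, 1.6875]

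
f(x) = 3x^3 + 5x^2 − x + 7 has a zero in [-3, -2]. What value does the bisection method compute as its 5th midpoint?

-2.28125

midpoint -2.5: f = -6.125 < 0 → [-2.5, -2]
midpoint -2.25: f = 0.390625 > 0 → [-2.5, -2.25]
midpoint -2.375: f = -2.611328 < 0 → [-2.375, -2.25]
midpoint -2.3125: f = -1.0486 < 0 → [-2.3125, -2.25]
midpoint -2.28125: f = -0.3138 < 0 → [-2.28125, -2.25]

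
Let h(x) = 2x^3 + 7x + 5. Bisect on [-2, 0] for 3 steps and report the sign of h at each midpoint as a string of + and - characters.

-+-

m = -1, h(m) = -4 (−); new bracket [-1, 0]
m = -0.5, h(m) = 1.25 (+); new bracket [-1, -0.5]
m = -0.75, h(m) = -1.09375 (−); new bracket [-0.75, -0.5]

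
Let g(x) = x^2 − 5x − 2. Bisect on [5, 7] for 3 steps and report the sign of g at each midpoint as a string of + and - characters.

++-

g(6) = 4 > 0, so the root lies in [5, 6]
g(5.5) = 0.75 > 0, so the root lies in [5, 5.5]
g(5.25) = -0.6875 < 0, so the root lies in [5.25, 5.5]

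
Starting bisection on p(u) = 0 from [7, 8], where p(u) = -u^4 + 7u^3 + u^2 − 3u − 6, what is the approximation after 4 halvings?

7.0625

m = 7.5, p(m) = -183.1875 (−); new bracket [7, 7.5]
m = 7.25, p(m) = -70.457031 (−); new bracket [7, 7.25]
m = 7.125, p(m) = -21.82251 (−); new bracket [7, 7.125]
m = 7.0625, p(m) = 0.6745 (+); new bracket [7.0625, 7.125]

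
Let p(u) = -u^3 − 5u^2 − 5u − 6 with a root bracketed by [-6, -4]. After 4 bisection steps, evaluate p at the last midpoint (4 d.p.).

-0.2637

midpoint -5: p = 19 > 0 → [-5, -4]
midpoint -4.5: p = 6.375 > 0 → [-4.5, -4]
midpoint -4.25: p = 1.703125 > 0 → [-4.25, -4]
midpoint -4.125: p = -0.2637 < 0 → [-4.25, -4.125]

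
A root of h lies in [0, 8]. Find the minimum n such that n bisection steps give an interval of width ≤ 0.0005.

Width after n steps is 8/2^n. Need 2^n ≥ 8/0.0005 = 16000.
2^13 = 8192 < 16000 ≤ 2^14 = 16384, so n = 14.

14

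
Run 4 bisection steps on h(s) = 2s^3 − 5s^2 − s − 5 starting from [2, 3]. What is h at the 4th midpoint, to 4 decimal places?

-0.3872

midpoint 2.5: h = -7.5 < 0 → [2.5, 3]
midpoint 2.75: h = -3.96875 < 0 → [2.75, 3]
midpoint 2.875: h = -1.675781 < 0 → [2.875, 3]
midpoint 2.9375: h = -0.3872 < 0 → [2.9375, 3]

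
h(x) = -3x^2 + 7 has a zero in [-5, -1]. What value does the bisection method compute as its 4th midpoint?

-1.75

m = -3, h(m) = -20 (−); new bracket [-3, -1]
m = -2, h(m) = -5 (−); new bracket [-2, -1]
m = -1.5, h(m) = 0.25 (+); new bracket [-2, -1.5]
m = -1.75, h(m) = -2.1875 (−); new bracket [-1.75, -1.5]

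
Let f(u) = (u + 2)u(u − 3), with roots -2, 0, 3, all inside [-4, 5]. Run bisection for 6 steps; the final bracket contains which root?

u = 0.5 gives f = -3.125, negative; keep [0.5, 5]
u = 2.75 gives f = -3.265625, negative; keep [2.75, 5]
u = 3.875 gives f = 19.919922, positive; keep [2.75, 3.875]
u = 3.3125 gives f = 5.4993, positive; keep [2.75, 3.3125]
u = 3.03125 gives f = 0.4766, positive; keep [2.75, 3.03125]
u = 2.890625 gives f = -1.5462, negative; keep [2.890625, 3.03125]

3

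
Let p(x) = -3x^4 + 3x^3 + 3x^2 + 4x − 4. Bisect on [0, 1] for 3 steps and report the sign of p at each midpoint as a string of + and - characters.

-+-

p(0.5) = -1.0625 < 0, so the root lies in [0.5, 1]
p(0.75) = 1.003906 > 0, so the root lies in [0.5, 0.75]
p(0.625) = -0.053467 < 0, so the root lies in [0.625, 0.75]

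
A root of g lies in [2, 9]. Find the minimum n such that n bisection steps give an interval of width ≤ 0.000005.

Width after n steps is 7/2^n. Need 2^n ≥ 7/0.000005 = 1400000.
2^20 = 1048576 < 1400000 ≤ 2^21 = 2097152, so n = 21.

21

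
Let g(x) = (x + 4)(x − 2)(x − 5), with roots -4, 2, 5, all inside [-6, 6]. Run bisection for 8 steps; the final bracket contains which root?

-4

midpoint 0: g = 40 > 0 → [-6, 0]
midpoint -3: g = 40 > 0 → [-6, -3]
midpoint -4.5: g = -30.875 < 0 → [-4.5, -3]
midpoint -3.75: g = 12.5781 > 0 → [-4.5, -3.75]
midpoint -4.125: g = -6.9863 < 0 → [-4.125, -3.75]
midpoint -3.9375: g = 3.3167 > 0 → [-4.125, -3.9375]
midpoint -4.03125: g = -1.7022 < 0 → [-4.03125, -3.9375]
midpoint -3.984375: g = 0.8401 > 0 → [-4.03125, -3.984375]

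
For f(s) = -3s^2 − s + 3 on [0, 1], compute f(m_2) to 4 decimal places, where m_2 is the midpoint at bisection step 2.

s = 0.5 gives f = 1.75, positive; keep [0.5, 1]
s = 0.75 gives f = 0.5625, positive; keep [0.75, 1]

0.5625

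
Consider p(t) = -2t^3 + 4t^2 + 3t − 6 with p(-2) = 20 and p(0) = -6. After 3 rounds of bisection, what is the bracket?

[-1.25, -1]

p(-1) = -3 < 0, so the root lies in [-2, -1]
p(-1.5) = 5.25 > 0, so the root lies in [-1.5, -1]
p(-1.25) = 0.40625 > 0, so the root lies in [-1.25, -1]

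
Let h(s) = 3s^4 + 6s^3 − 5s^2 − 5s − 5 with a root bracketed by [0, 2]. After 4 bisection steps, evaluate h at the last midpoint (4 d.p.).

s = 1 gives h = -6, negative; keep [1, 2]
s = 1.5 gives h = 11.6875, positive; keep [1, 1.5]
s = 1.25 gives h = -0.019531, negative; keep [1.25, 1.5]
s = 1.375 gives h = 4.9929, positive; keep [1.25, 1.375]

4.9929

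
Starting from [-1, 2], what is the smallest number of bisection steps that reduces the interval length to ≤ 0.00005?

16

Width after n steps is 3/2^n. Need 2^n ≥ 3/0.00005 = 60000.
2^15 = 32768 < 60000 ≤ 2^16 = 65536, so n = 16.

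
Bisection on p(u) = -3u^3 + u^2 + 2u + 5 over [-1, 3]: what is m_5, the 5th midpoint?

1.625

midpoint 1: p = 5 > 0 → [1, 3]
midpoint 2: p = -11 < 0 → [1, 2]
midpoint 1.5: p = 0.125 > 0 → [1.5, 2]
midpoint 1.75: p = -4.5156 < 0 → [1.5, 1.75]
midpoint 1.625: p = -1.9824 < 0 → [1.5, 1.625]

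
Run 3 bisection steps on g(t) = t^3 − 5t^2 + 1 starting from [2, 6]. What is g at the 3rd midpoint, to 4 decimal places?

midpoint 4: g = -15 < 0 → [4, 6]
midpoint 5: g = 1 > 0 → [4, 5]
midpoint 4.5: g = -9.125 < 0 → [4.5, 5]

-9.1250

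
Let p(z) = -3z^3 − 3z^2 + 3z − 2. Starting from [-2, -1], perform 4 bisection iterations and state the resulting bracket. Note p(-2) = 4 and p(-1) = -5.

midpoint -1.5: p = -3.125 < 0 → [-2, -1.5]
midpoint -1.75: p = -0.359375 < 0 → [-2, -1.75]
midpoint -1.875: p = 1.603516 > 0 → [-1.875, -1.75]
midpoint -1.8125: p = 0.5701 > 0 → [-1.8125, -1.75]

[-1.8125, -1.75]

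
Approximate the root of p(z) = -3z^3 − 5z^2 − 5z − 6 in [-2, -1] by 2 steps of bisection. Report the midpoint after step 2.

m = -1.5, p(m) = 0.375 (+); new bracket [-1.5, -1]
m = -1.25, p(m) = -1.703125 (−); new bracket [-1.5, -1.25]

-1.25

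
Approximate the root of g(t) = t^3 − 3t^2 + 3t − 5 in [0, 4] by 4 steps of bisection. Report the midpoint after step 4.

2.75

t = 2 gives g = -3, negative; keep [2, 4]
t = 3 gives g = 4, positive; keep [2, 3]
t = 2.5 gives g = -0.625, negative; keep [2.5, 3]
t = 2.75 gives g = 1.3594, positive; keep [2.5, 2.75]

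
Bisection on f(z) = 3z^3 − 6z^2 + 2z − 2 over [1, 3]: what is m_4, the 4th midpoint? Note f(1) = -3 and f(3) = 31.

1.875

z = 2 gives f = 2, positive; keep [1, 2]
z = 1.5 gives f = -2.375, negative; keep [1.5, 2]
z = 1.75 gives f = -0.796875, negative; keep [1.75, 2]
z = 1.875 gives f = 0.4316, positive; keep [1.75, 1.875]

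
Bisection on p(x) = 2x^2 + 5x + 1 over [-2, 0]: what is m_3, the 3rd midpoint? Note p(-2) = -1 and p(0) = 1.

-0.25

x = -1 gives p = -2, negative; keep [-1, 0]
x = -0.5 gives p = -1, negative; keep [-0.5, 0]
x = -0.25 gives p = -0.125, negative; keep [-0.25, 0]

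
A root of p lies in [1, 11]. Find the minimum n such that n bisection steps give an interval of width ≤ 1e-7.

Width after n steps is 10/2^n. Need 2^n ≥ 10/1e-7 = 100000000.
2^26 = 67108864 < 100000000 ≤ 2^27 = 134217728, so n = 27.

27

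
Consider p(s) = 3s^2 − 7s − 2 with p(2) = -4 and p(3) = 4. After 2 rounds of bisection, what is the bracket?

[2.5, 2.75]

m = 2.5, p(m) = -0.75 (−); new bracket [2.5, 3]
m = 2.75, p(m) = 1.4375 (+); new bracket [2.5, 2.75]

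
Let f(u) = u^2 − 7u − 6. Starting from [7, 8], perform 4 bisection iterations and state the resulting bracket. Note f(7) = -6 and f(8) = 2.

[7.75, 7.8125]

m = 7.5, f(m) = -2.25 (−); new bracket [7.5, 8]
m = 7.75, f(m) = -0.1875 (−); new bracket [7.75, 8]
m = 7.875, f(m) = 0.890625 (+); new bracket [7.75, 7.875]
m = 7.8125, f(m) = 0.3477 (+); new bracket [7.75, 7.8125]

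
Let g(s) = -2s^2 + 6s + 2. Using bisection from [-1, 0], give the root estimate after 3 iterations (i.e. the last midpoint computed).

s = -0.5 gives g = -1.5, negative; keep [-0.5, 0]
s = -0.25 gives g = 0.375, positive; keep [-0.5, -0.25]
s = -0.375 gives g = -0.53125, negative; keep [-0.375, -0.25]

-0.375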